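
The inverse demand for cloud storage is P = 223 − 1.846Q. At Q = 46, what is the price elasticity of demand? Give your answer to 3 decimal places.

-1.626

At Q = 46, P = 223 − 1.846(46) = 138.08.
dP/dQ = −1.846, so dQ/dP = 1/(−1.846) = -0.542.
ε = (dQ/dP)(P/Q) = (-0.542)(138.08/46).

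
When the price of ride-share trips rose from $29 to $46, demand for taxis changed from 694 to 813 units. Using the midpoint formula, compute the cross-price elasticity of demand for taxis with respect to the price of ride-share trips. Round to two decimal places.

0.35

ΔQ_x = 813 − 694 = 119; ΔP_y = 46 − 29 = 17.
Midpoints: P̄_y = 37.50, Q̄_x = 753.5.
ε_xy = (ΔQ_x/ΔP_y)(P̄_y/Q̄_x) = (119/17)(37.50/753.5).
ε_xy > 0, so the goods are substitutes.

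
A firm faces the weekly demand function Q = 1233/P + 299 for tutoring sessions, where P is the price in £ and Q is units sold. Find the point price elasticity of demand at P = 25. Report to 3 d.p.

At P = 25, Q = 348.320.
dQ/dP = −1233/P² = -1.973.
ε = (dQ/dP)(P/Q) = (-1.973)(25/348.320).

-0.142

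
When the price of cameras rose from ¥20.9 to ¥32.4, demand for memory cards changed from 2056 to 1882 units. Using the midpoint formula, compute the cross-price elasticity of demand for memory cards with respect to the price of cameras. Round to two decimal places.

ΔQ_x = 1882 − 2056 = -174; ΔP_y = 32.4 − 20.9 = 11.5.
Midpoints: P̄_y = 26.65, Q̄_x = 1969.0.
ε_xy = (ΔQ_x/ΔP_y)(P̄_y/Q̄_x) = (-174/11.5)(26.65/1969.0).

-0.20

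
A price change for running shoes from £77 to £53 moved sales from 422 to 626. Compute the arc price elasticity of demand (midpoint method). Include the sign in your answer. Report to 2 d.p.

ΔQ = 626 − 422 = 204; ΔP = 53 − 77 = -24.
Midpoints: P̄ = 65.00, Q̄ = 524.0.
ε = (ΔQ/ΔP)(P̄/Q̄) = (204/-24)(65.00/524.0).

-1.05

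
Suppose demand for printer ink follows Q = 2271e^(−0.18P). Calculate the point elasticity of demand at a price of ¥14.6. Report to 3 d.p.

At P = 14.6, Q = 164.018.
dQ/dP = −0.18·2271e^(−0.18P) = −0.18Q = -29.523.
ε = (dQ/dP)(P/Q) = (-29.523)(14.6/164.018).

-2.628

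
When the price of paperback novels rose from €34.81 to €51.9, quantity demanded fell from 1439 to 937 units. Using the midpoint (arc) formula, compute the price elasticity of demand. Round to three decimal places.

-1.072

ΔQ = 937 − 1439 = -502; ΔP = 51.9 − 34.81 = 17.09.
Midpoints: P̄ = 43.36, Q̄ = 1188.0.
ε = (ΔQ/ΔP)(P̄/Q̄) = (-502/17.09)(43.36/1188.0).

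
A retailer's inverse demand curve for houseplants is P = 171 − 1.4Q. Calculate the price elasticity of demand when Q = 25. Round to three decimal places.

At Q = 25, P = 171 − 1.4(25) = 136.00.
dP/dQ = −1.4, so dQ/dP = 1/(−1.4) = -0.714.
ε = (dQ/dP)(P/Q) = (-0.714)(136.00/25).

-3.886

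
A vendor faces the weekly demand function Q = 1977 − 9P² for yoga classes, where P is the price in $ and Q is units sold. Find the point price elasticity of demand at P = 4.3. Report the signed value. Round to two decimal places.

At P = 4.3, Q = 1810.590.
dQ/dP = −18P = -77.400.
ε = (dQ/dP)(P/Q) = (-77.400)(4.3/1810.590).
|ε| < 1, so demand is inelastic at this price.

-0.18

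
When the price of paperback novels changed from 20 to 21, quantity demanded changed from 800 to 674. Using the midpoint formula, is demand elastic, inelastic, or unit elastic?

Arc ε ≈ -3.505.
|ε| = 3.50 > 1.

elastic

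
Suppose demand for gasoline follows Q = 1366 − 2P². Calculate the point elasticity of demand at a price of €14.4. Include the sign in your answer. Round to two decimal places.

-0.87

At P = 14.4, Q = 951.280.
dQ/dP = −4P = -57.600.
ε = (dQ/dP)(P/Q) = (-57.600)(14.4/951.280).
|ε| < 1, so demand is inelastic at this price.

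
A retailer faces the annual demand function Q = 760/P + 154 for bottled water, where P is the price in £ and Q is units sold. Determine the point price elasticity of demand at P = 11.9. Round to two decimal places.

At P = 11.9, Q = 217.866.
dQ/dP = −760/P² = -5.367.
ε = (dQ/dP)(P/Q) = (-5.367)(11.9/217.866).

-0.29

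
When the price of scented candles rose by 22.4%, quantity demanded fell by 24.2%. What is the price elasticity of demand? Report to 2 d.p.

-1.08

ε = %ΔQ / %ΔP = (-24.2)/(22.4) = -1.080.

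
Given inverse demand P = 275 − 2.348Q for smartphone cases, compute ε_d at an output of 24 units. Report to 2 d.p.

At Q = 24, P = 275 − 2.348(24) = 218.65.
dP/dQ = −2.348, so dQ/dP = 1/(−2.348) = -0.426.
ε = (dQ/dP)(P/Q) = (-0.426)(218.65/24).

-3.88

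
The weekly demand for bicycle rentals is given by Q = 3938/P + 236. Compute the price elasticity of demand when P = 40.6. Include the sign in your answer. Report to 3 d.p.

At P = 40.6, Q = 332.995.
dQ/dP = −3938/P² = -2.389.
ε = (dQ/dP)(P/Q) = (-2.389)(40.6/332.995).

-0.291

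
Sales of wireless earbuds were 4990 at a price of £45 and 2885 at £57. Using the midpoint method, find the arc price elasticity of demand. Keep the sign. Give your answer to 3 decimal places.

-2.272

ΔQ = 2885 − 4990 = -2105; ΔP = 57 − 45 = 12.
Midpoints: P̄ = 51.00, Q̄ = 3937.5.
ε = (ΔQ/ΔP)(P̄/Q̄) = (-2105/12)(51.00/3937.5).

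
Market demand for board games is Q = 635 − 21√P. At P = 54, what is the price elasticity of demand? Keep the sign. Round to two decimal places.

At P = 54, Q = 480.682.
dQ/dP = −21/(2√P) = -1.429.
ε = (dQ/dP)(P/Q) = (-1.429)(54/480.682).

-0.16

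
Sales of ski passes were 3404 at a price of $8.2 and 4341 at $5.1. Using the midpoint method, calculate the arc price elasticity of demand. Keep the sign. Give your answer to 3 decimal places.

-0.519

ΔQ = 4341 − 3404 = 937; ΔP = 5.1 − 8.2 = -3.1.
Midpoints: P̄ = 6.65, Q̄ = 3872.5.
ε = (ΔQ/ΔP)(P̄/Q̄) = (937/-3.1)(6.65/3872.5).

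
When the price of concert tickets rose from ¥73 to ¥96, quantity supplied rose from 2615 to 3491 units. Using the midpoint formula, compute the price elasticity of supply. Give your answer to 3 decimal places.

ΔQ = 3491 − 2615 = 876; ΔP = 96 − 73 = 23.
Midpoints: P̄ = 84.50, Q̄ = 3053.0.
ε_s = (ΔQ/ΔP)(P̄/Q̄) = (876/23)(84.50/3053.0).

1.054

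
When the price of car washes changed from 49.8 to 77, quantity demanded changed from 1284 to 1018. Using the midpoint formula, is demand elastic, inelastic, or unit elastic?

Arc ε ≈ -0.539.
|ε| = 0.54 < 1.

inelastic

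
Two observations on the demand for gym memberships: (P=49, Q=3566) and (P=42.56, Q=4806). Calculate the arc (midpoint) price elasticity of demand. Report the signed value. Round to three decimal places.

-2.106

ΔQ = 4806 − 3566 = 1240; ΔP = 42.56 − 49 = -6.44.
Midpoints: P̄ = 45.78, Q̄ = 4186.0.
ε = (ΔQ/ΔP)(P̄/Q̄) = (1240/-6.44)(45.78/4186.0).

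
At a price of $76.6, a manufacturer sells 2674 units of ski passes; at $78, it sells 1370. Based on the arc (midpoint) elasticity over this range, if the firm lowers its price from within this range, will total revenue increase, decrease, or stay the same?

Arc ε = (-1304/1.4)(77.30/2022.0) ≈ -35.608.
|ε| = 35.61 > 1, so demand is elastic. A price cut therefore raises total revenue.

increase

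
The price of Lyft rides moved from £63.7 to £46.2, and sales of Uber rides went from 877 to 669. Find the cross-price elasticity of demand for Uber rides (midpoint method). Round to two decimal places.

0.84

ΔQ_x = 669 − 877 = -208; ΔP_y = 46.2 − 63.7 = -17.5.
Midpoints: P̄_y = 54.95, Q̄_x = 773.0.
ε_xy = (ΔQ_x/ΔP_y)(P̄_y/Q̄_x) = (-208/-17.5)(54.95/773.0).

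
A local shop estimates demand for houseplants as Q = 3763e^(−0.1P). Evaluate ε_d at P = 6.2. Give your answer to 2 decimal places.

At P = 6.2, Q = 2024.285.
dQ/dP = −0.1·3763e^(−0.1P) = −0.1Q = -202.428.
ε = (dQ/dP)(P/Q) = (-202.428)(6.2/2024.285).
|ε| < 1, so demand is inelastic at this price.

-0.62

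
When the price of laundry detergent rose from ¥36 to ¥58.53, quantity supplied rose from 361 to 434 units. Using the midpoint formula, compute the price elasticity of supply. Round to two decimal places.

0.39

ΔQ = 434 − 361 = 73; ΔP = 58.53 − 36 = 22.53.
Midpoints: P̄ = 47.27, Q̄ = 397.5.
ε_s = (ΔQ/ΔP)(P̄/Q̄) = (73/22.53)(47.27/397.5).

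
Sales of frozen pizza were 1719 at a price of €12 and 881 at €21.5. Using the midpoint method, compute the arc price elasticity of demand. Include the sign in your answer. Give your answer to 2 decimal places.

ΔQ = 881 − 1719 = -838; ΔP = 21.5 − 12 = 9.5.
Midpoints: P̄ = 16.75, Q̄ = 1300.0.
ε = (ΔQ/ΔP)(P̄/Q̄) = (-838/9.5)(16.75/1300.0).

-1.14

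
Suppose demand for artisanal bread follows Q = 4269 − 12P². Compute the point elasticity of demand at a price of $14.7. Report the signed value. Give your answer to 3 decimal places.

-3.095

At P = 14.7, Q = 1675.920.
dQ/dP = −24P = -352.800.
ε = (dQ/dP)(P/Q) = (-352.800)(14.7/1675.920).
|ε| > 1, so demand is elastic at this price.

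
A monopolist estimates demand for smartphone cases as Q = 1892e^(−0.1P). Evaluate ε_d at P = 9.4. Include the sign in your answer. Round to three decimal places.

At P = 9.4, Q = 739.068.
dQ/dP = −0.1·1892e^(−0.1P) = −0.1Q = -73.907.
ε = (dQ/dP)(P/Q) = (-73.907)(9.4/739.068).

-0.940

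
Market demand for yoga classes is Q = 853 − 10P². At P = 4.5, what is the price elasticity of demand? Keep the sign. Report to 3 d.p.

-0.623

At P = 4.5, Q = 650.500.
dQ/dP = −20P = -90.
ε = (dQ/dP)(P/Q) = (-90)(4.5/650.500).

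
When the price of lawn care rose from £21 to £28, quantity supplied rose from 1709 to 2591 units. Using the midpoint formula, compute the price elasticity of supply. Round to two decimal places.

ΔQ = 2591 − 1709 = 882; ΔP = 28 − 21 = 7.
Midpoints: P̄ = 24.50, Q̄ = 2150.0.
ε_s = (ΔQ/ΔP)(P̄/Q̄) = (882/7)(24.50/2150.0).

1.44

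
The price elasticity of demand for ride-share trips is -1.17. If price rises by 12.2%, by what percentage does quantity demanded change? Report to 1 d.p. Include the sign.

-14.3%

%ΔQ ≈ ε × %ΔP = (-1.17)(12.2%) = -14.27%.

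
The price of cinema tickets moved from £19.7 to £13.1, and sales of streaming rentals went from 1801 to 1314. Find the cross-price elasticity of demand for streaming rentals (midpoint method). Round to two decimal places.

ΔQ_x = 1314 − 1801 = -487; ΔP_y = 13.1 − 19.7 = -6.6.
Midpoints: P̄_y = 16.40, Q̄_x = 1557.5.
ε_xy = (ΔQ_x/ΔP_y)(P̄_y/Q̄_x) = (-487/-6.6)(16.40/1557.5).

0.78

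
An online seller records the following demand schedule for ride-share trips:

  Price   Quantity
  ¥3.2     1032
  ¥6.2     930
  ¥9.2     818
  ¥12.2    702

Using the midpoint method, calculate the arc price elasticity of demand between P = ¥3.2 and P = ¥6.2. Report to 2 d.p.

-0.16

At P = 3.2, Q = 1032; at P = 6.2, Q = 930.
ΔQ = -102, ΔP = 3.0. Midpoints: P̄ = 4.70, Q̄ = 981.0.
ε = (ΔQ/ΔP)(P̄/Q̄) = (-102/3.0)(4.70/981.0).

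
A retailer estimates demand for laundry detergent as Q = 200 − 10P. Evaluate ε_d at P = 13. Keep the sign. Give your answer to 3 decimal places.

-1.857

At P = 13, Q = 70.
dQ/dP = −10.
ε = (dQ/dP)(P/Q) = (-10)(13/70).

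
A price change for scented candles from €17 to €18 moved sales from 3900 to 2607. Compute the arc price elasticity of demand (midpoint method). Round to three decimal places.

ΔQ = 2607 − 3900 = -1293; ΔP = 18 − 17 = 1.
Midpoints: P̄ = 17.50, Q̄ = 3253.5.
ε = (ΔQ/ΔP)(P̄/Q̄) = (-1293/1)(17.50/3253.5).

-6.955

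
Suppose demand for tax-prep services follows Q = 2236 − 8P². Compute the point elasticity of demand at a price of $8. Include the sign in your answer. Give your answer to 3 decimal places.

-0.594

At P = 8, Q = 1724.
dQ/dP = −16P = -128.
ε = (dQ/dP)(P/Q) = (-128)(8/1724).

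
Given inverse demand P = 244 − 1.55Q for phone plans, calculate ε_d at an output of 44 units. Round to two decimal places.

At Q = 44, P = 244 − 1.55(44) = 175.80.
dP/dQ = −1.55, so dQ/dP = 1/(−1.55) = -0.645.
ε = (dQ/dP)(P/Q) = (-0.645)(175.80/44).

-2.58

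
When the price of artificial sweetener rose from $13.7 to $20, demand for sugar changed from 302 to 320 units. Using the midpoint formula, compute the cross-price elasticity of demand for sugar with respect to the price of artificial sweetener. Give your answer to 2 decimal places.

0.15

ΔQ_x = 320 − 302 = 18; ΔP_y = 20 − 13.7 = 6.3.
Midpoints: P̄_y = 16.85, Q̄_x = 311.0.
ε_xy = (ΔQ_x/ΔP_y)(P̄_y/Q̄_x) = (18/6.3)(16.85/311.0).
ε_xy > 0, so the goods are substitutes.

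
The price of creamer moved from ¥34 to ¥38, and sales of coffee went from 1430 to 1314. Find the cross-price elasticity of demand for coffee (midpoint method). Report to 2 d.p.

ΔQ_x = 1314 − 1430 = -116; ΔP_y = 38 − 34 = 4.
Midpoints: P̄_y = 36.00, Q̄_x = 1372.0.
ε_xy = (ΔQ_x/ΔP_y)(P̄_y/Q̄_x) = (-116/4)(36.00/1372.0).
ε_xy < 0, so the goods are complements.

-0.76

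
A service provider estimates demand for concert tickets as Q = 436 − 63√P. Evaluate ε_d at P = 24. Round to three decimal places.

-1.212

At P = 24, Q = 127.364.
dQ/dP = −63/(2√P) = -6.430.
ε = (dQ/dP)(P/Q) = (-6.430)(24/127.364).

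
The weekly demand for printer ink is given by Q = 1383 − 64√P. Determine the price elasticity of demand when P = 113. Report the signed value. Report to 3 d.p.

At P = 113, Q = 702.671.
dQ/dP = −64/(2√P) = -3.010.
ε = (dQ/dP)(P/Q) = (-3.010)(113/702.671).

-0.484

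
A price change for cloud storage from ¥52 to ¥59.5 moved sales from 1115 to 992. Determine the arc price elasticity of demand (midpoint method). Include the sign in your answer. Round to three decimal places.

ΔQ = 992 − 1115 = -123; ΔP = 59.5 − 52 = 7.5.
Midpoints: P̄ = 55.75, Q̄ = 1053.5.
ε = (ΔQ/ΔP)(P̄/Q̄) = (-123/7.5)(55.75/1053.5).

-0.868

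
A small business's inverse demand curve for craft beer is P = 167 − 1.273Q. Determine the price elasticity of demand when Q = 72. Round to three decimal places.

At Q = 72, P = 167 − 1.273(72) = 75.34.
dP/dQ = −1.273, so dQ/dP = 1/(−1.273) = -0.786.
ε = (dQ/dP)(P/Q) = (-0.786)(75.34/72).

-0.822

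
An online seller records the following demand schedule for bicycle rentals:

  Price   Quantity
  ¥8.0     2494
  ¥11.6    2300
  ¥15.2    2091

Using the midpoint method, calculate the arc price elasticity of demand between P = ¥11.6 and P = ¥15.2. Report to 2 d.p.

At P = 11.6, Q = 2300; at P = 15.2, Q = 2091.
ΔQ = -209, ΔP = 3.6. Midpoints: P̄ = 13.40, Q̄ = 2195.5.
ε = (ΔQ/ΔP)(P̄/Q̄) = (-209/3.6)(13.40/2195.5).

-0.35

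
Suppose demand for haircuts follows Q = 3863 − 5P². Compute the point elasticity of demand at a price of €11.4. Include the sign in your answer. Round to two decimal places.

-0.40

At P = 11.4, Q = 3213.200.
dQ/dP = −10P = -114.
ε = (dQ/dP)(P/Q) = (-114)(11.4/3213.200).
|ε| < 1, so demand is inelastic at this price.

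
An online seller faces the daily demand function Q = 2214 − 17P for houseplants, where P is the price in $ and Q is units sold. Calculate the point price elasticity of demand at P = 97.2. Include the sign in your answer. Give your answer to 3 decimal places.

At P = 97.2, Q = 561.600.
dQ/dP = −17.
ε = (dQ/dP)(P/Q) = (-17)(97.2/561.600).

-2.942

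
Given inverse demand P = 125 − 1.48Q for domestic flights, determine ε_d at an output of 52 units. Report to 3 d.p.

At Q = 52, P = 125 − 1.48(52) = 48.04.
dP/dQ = −1.48, so dQ/dP = 1/(−1.48) = -0.676.
ε = (dQ/dP)(P/Q) = (-0.676)(48.04/52).

-0.624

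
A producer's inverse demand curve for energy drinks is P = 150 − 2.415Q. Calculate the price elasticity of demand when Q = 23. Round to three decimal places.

-1.701

At Q = 23, P = 150 − 2.415(23) = 94.45.
dP/dQ = −2.415, so dQ/dP = 1/(−2.415) = -0.414.
ε = (dQ/dP)(P/Q) = (-0.414)(94.45/23).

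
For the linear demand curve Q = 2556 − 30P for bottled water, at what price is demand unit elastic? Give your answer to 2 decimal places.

42.60

For linear demand Q = a − bP, ε = −bP/(a − bP). |ε| = 1 when bP = a − bP, i.e. P = a/(2b).
P = 2556/(2·30) = 2556/60 = 42.6000.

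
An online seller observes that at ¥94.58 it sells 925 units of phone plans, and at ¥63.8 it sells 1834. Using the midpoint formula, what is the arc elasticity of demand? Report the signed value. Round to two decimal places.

-1.70

ΔQ = 1834 − 925 = 909; ΔP = 63.8 − 94.58 = -30.78.
Midpoints: P̄ = 79.19, Q̄ = 1379.5.
ε = (ΔQ/ΔP)(P̄/Q̄) = (909/-30.78)(79.19/1379.5).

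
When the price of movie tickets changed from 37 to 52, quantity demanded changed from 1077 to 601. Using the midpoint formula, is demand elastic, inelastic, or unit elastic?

Arc ε ≈ -1.683.
|ε| = 1.68 > 1.

elastic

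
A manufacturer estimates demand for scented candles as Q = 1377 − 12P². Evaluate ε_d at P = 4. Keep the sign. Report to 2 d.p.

-0.32

At P = 4, Q = 1185.
dQ/dP = −24P = -96.
ε = (dQ/dP)(P/Q) = (-96)(4/1185).
|ε| < 1, so demand is inelastic at this price.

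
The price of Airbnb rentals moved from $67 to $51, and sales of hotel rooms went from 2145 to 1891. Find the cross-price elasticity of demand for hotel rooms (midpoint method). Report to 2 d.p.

ΔQ_x = 1891 − 2145 = -254; ΔP_y = 51 − 67 = -16.
Midpoints: P̄_y = 59.00, Q̄_x = 2018.0.
ε_xy = (ΔQ_x/ΔP_y)(P̄_y/Q̄_x) = (-254/-16)(59.00/2018.0).

0.46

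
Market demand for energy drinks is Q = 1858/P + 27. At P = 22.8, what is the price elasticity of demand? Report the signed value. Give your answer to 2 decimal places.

At P = 22.8, Q = 108.491.
dQ/dP = −1858/P² = -3.574.
ε = (dQ/dP)(P/Q) = (-3.574)(22.8/108.491).
|ε| < 1, so demand is inelastic at this price.

-0.75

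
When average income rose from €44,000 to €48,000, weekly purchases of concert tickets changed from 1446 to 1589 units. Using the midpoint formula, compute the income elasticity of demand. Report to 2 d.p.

ΔQ = 143, ΔI = 4000. Midpoints: Ī = 46,000, Q̄ = 1517.5.
ε_I = (ΔQ/ΔI)(Ī/Q̄) = (143/4000)(46000/1517.5).
ε_I > 0, so the good is normal.

1.08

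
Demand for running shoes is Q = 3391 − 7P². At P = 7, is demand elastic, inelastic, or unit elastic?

inelastic

Q = 3048, dQ/dP = -98.
ε = (dQ/dP)(P/Q) ≈ -0.225.
|ε| = 0.23 < 1.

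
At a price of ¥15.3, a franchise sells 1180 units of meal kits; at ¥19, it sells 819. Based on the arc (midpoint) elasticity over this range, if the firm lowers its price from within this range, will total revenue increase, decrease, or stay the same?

increase

Arc ε = (-361/3.7)(17.15/999.5) ≈ -1.674.
|ε| = 1.67 > 1, so demand is elastic. A price cut therefore raises total revenue.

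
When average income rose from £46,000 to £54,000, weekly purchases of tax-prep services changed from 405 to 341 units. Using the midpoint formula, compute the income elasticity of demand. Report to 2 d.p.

-1.07

ΔQ = -64, ΔI = 8000. Midpoints: Ī = 50,000, Q̄ = 373.0.
ε_I = (ΔQ/ΔI)(Ī/Q̄) = (-64/8000)(50000/373.0).
ε_I < 0, so the good is inferior.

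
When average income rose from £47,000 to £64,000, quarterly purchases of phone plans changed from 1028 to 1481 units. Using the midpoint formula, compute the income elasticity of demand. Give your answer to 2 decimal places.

1.18

ΔQ = 453, ΔI = 17000. Midpoints: Ī = 55,500, Q̄ = 1254.5.
ε_I = (ΔQ/ΔI)(Ī/Q̄) = (453/17000)(55500/1254.5).
ε_I > 0, so the good is normal.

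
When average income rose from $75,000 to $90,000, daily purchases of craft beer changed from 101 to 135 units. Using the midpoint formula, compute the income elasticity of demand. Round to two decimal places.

ΔQ = 34, ΔI = 15000. Midpoints: Ī = 82,500, Q̄ = 118.0.
ε_I = (ΔQ/ΔI)(Ī/Q̄) = (34/15000)(82500/118.0).

1.58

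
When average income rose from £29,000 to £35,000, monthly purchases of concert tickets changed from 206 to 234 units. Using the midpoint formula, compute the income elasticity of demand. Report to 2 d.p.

0.68

ΔQ = 28, ΔI = 6000. Midpoints: Ī = 32,000, Q̄ = 220.0.
ε_I = (ΔQ/ΔI)(Ī/Q̄) = (28/6000)(32000/220.0).
ε_I > 0, so the good is normal.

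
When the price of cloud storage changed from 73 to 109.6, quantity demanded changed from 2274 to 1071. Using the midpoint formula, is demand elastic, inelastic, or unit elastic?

Arc ε ≈ -1.794.
|ε| = 1.79 > 1.

elastic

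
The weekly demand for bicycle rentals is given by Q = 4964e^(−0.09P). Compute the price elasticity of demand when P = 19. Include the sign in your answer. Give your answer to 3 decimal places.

-1.710

At P = 19, Q = 897.818.
dQ/dP = −0.09·4964e^(−0.09P) = −0.09Q = -80.804.
ε = (dQ/dP)(P/Q) = (-80.804)(19/897.818).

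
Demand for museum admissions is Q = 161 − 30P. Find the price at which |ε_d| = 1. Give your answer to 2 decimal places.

2.68

For linear demand Q = a − bP, ε = −bP/(a − bP). |ε| = 1 when bP = a − bP, i.e. P = a/(2b).
P = 161/(2·30) = 161/60 = 2.6833.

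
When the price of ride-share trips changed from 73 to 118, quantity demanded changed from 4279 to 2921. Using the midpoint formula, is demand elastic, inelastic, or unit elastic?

Arc ε ≈ -0.801.
|ε| = 0.80 < 1.

inelastic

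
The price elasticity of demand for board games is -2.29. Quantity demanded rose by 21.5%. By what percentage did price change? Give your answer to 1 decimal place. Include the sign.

%ΔP ≈ %ΔQ / ε = (21.5%)/(-2.29) = -9.39%.

-9.4%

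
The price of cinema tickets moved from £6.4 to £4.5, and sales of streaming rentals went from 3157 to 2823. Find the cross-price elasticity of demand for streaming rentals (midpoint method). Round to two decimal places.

0.32

ΔQ_x = 2823 − 3157 = -334; ΔP_y = 4.5 − 6.4 = -1.9.
Midpoints: P̄_y = 5.45, Q̄_x = 2990.0.
ε_xy = (ΔQ_x/ΔP_y)(P̄_y/Q̄_x) = (-334/-1.9)(5.45/2990.0).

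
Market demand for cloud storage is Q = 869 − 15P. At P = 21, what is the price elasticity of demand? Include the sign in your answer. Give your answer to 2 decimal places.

At P = 21, Q = 554.
dQ/dP = −15.
ε = (dQ/dP)(P/Q) = (-15)(21/554).
|ε| < 1, so demand is inelastic at this price.

-0.57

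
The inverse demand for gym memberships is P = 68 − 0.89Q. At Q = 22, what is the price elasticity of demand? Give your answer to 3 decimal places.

-2.473

At Q = 22, P = 68 − 0.89(22) = 48.42.
dP/dQ = −0.89, so dQ/dP = 1/(−0.89) = -1.124.
ε = (dQ/dP)(P/Q) = (-1.124)(48.42/22).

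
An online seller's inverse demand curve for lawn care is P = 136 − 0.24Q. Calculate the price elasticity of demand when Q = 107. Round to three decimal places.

-4.296

At Q = 107, P = 136 − 0.24(107) = 110.32.
dP/dQ = −0.24, so dQ/dP = 1/(−0.24) = -4.167.
ε = (dQ/dP)(P/Q) = (-4.167)(110.32/107).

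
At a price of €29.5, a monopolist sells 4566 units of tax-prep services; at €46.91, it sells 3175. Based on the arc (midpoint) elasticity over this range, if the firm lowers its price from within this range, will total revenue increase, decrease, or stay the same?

decrease

Arc ε = (-1391/17.41)(38.20/3870.5) ≈ -0.789.
|ε| = 0.79 < 1, so demand is inelastic. A price cut therefore reduces total revenue.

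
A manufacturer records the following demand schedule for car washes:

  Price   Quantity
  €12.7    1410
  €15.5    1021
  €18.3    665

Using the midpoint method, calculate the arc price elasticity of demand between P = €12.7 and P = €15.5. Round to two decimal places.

At P = 12.7, Q = 1410; at P = 15.5, Q = 1021.
ΔQ = -389, ΔP = 2.8. Midpoints: P̄ = 14.10, Q̄ = 1215.5.
ε = (ΔQ/ΔP)(P̄/Q̄) = (-389/2.8)(14.10/1215.5).

-1.61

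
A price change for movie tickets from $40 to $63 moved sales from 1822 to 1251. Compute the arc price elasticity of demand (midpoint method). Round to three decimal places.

-0.832

ΔQ = 1251 − 1822 = -571; ΔP = 63 − 40 = 23.
Midpoints: P̄ = 51.50, Q̄ = 1536.5.
ε = (ΔQ/ΔP)(P̄/Q̄) = (-571/23)(51.50/1536.5).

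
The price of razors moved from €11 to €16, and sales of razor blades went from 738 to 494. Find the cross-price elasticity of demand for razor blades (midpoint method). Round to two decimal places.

ΔQ_x = 494 − 738 = -244; ΔP_y = 16 − 11 = 5.
Midpoints: P̄_y = 13.50, Q̄_x = 616.0.
ε_xy = (ΔQ_x/ΔP_y)(P̄_y/Q̄_x) = (-244/5)(13.50/616.0).

-1.07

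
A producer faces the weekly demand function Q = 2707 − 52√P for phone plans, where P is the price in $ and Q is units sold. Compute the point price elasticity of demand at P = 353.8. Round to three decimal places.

-0.283

At P = 353.8, Q = 1728.902.
dQ/dP = −52/(2√P) = -1.382.
ε = (dQ/dP)(P/Q) = (-1.382)(353.8/1728.902).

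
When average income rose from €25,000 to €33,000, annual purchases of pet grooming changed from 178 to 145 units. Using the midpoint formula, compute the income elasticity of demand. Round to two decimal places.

ΔQ = -33, ΔI = 8000. Midpoints: Ī = 29,000, Q̄ = 161.5.
ε_I = (ΔQ/ΔI)(Ī/Q̄) = (-33/8000)(29000/161.5).
ε_I < 0, so the good is inferior.

-0.74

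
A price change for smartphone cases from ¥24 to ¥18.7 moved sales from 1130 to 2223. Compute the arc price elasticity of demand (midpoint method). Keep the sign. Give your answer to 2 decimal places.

ΔQ = 2223 − 1130 = 1093; ΔP = 18.7 − 24 = -5.3.
Midpoints: P̄ = 21.35, Q̄ = 1676.5.
ε = (ΔQ/ΔP)(P̄/Q̄) = (1093/-5.3)(21.35/1676.5).

-2.63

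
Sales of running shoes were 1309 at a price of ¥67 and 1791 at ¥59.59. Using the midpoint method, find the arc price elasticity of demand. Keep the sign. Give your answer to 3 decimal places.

-2.656

ΔQ = 1791 − 1309 = 482; ΔP = 59.59 − 67 = -7.41.
Midpoints: P̄ = 63.30, Q̄ = 1550.0.
ε = (ΔQ/ΔP)(P̄/Q̄) = (482/-7.41)(63.30/1550.0).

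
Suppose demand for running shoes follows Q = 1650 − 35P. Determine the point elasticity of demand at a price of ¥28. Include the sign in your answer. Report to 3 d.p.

-1.463

At P = 28, Q = 670.
dQ/dP = −35.
ε = (dQ/dP)(P/Q) = (-35)(28/670).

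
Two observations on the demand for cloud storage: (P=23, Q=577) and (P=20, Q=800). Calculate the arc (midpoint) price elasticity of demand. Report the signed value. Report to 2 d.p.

ΔQ = 800 − 577 = 223; ΔP = 20 − 23 = -3.
Midpoints: P̄ = 21.50, Q̄ = 688.5.
ε = (ΔQ/ΔP)(P̄/Q̄) = (223/-3)(21.50/688.5).

-2.32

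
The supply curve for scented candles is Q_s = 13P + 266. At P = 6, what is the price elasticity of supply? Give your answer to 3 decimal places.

0.227

At P = 6, Q_s = 344.
dQ_s/dP = 13.
ε_s = (dQ_s/dP)(P/Q_s) = (13)(6/344).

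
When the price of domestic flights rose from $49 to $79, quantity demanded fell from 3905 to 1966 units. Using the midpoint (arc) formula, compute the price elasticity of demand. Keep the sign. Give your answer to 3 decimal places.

-1.409

ΔQ = 1966 − 3905 = -1939; ΔP = 79 − 49 = 30.
Midpoints: P̄ = 64.00, Q̄ = 2935.5.
ε = (ΔQ/ΔP)(P̄/Q̄) = (-1939/30)(64.00/2935.5).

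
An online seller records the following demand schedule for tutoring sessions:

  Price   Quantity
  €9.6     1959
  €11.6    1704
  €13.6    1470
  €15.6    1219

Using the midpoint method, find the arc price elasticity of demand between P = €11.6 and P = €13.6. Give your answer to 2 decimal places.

At P = 11.6, Q = 1704; at P = 13.6, Q = 1470.
ΔQ = -234, ΔP = 2.0. Midpoints: P̄ = 12.60, Q̄ = 1587.0.
ε = (ΔQ/ΔP)(P̄/Q̄) = (-234/2.0)(12.60/1587.0).

-0.93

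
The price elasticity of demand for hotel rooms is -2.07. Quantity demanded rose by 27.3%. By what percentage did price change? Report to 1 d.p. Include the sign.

%ΔP ≈ %ΔQ / ε = (27.3%)/(-2.07) = -13.19%.

-13.2%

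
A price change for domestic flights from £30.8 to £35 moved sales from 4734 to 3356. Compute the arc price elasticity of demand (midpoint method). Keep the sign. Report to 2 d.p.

-2.67

ΔQ = 3356 − 4734 = -1378; ΔP = 35 − 30.8 = 4.2.
Midpoints: P̄ = 32.90, Q̄ = 4045.0.
ε = (ΔQ/ΔP)(P̄/Q̄) = (-1378/4.2)(32.90/4045.0).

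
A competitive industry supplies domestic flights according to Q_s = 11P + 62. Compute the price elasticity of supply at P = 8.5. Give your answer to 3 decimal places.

At P = 8.5, Q_s = 155.50.
dQ_s/dP = 11.
ε_s = (dQ_s/dP)(P/Q_s) = (11)(8.5/155.50).

0.601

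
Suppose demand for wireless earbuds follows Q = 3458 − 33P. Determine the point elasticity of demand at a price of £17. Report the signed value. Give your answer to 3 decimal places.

At P = 17, Q = 2897.
dQ/dP = −33.
ε = (dQ/dP)(P/Q) = (-33)(17/2897).
|ε| < 1, so demand is inelastic at this price.

-0.194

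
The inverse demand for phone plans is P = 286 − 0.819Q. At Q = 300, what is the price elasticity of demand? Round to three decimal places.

At Q = 300, P = 286 − 0.819(300) = 40.30.
dP/dQ = −0.819, so dQ/dP = 1/(−0.819) = -1.221.
ε = (dQ/dP)(P/Q) = (-1.221)(40.30/300).

-0.164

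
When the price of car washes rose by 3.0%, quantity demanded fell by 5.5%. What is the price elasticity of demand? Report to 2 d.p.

ε = %ΔQ / %ΔP = (-5.5)/(3.0) = -1.833.

-1.83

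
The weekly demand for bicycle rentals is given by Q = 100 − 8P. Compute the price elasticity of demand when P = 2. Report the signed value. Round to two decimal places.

-0.19

At P = 2, Q = 84.
dQ/dP = −8.
ε = (dQ/dP)(P/Q) = (-8)(2/84).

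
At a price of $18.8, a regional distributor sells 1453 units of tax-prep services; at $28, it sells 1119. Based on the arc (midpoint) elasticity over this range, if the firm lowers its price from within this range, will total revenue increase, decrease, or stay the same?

Arc ε = (-334/9.2)(23.40/1286.0) ≈ -0.661.
|ε| = 0.66 < 1, so demand is inelastic. A price cut therefore reduces total revenue.

decrease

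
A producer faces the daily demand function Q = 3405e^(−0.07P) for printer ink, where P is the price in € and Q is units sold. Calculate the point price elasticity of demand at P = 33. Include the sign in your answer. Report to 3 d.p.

-2.310

At P = 33, Q = 337.985.
dQ/dP = −0.07·3405e^(−0.07P) = −0.07Q = -23.659.
ε = (dQ/dP)(P/Q) = (-23.659)(33/337.985).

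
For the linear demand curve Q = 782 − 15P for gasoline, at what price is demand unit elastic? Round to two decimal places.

26.07

For linear demand Q = a − bP, ε = −bP/(a − bP). |ε| = 1 when bP = a − bP, i.e. P = a/(2b).
P = 782/(2·15) = 782/30 = 26.0667.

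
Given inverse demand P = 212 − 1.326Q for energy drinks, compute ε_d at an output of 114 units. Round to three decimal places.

At Q = 114, P = 212 − 1.326(114) = 60.84.
dP/dQ = −1.326, so dQ/dP = 1/(−1.326) = -0.754.
ε = (dQ/dP)(P/Q) = (-0.754)(60.84/114).

-0.402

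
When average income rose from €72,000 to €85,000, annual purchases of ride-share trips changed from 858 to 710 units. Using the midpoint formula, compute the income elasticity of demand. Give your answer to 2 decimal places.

ΔQ = -148, ΔI = 13000. Midpoints: Ī = 78,500, Q̄ = 784.0.
ε_I = (ΔQ/ΔI)(Ī/Q̄) = (-148/13000)(78500/784.0).

-1.14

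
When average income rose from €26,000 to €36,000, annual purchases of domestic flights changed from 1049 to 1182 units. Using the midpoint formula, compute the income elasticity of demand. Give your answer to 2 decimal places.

0.37

ΔQ = 133, ΔI = 10000. Midpoints: Ī = 31,000, Q̄ = 1115.5.
ε_I = (ΔQ/ΔI)(Ī/Q̄) = (133/10000)(31000/1115.5).
ε_I > 0, so the good is normal.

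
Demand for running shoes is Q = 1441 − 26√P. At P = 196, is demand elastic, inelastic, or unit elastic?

Q = 1077, dQ/dP = -0.929.
ε = (dQ/dP)(P/Q) ≈ -0.169.
|ε| = 0.17 < 1.

inelastic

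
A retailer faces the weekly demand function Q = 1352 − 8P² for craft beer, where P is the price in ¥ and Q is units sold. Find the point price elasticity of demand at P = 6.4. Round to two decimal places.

At P = 6.4, Q = 1024.320.
dQ/dP = −16P = -102.400.
ε = (dQ/dP)(P/Q) = (-102.400)(6.4/1024.320).
|ε| < 1, so demand is inelastic at this price.

-0.64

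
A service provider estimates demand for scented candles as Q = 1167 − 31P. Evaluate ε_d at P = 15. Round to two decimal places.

At P = 15, Q = 702.
dQ/dP = −31.
ε = (dQ/dP)(P/Q) = (-31)(15/702).
|ε| < 1, so demand is inelastic at this price.

-0.66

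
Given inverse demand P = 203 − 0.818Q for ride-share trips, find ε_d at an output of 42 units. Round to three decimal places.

At Q = 42, P = 203 − 0.818(42) = 168.64.
dP/dQ = −0.818, so dQ/dP = 1/(−0.818) = -1.222.
ε = (dQ/dP)(P/Q) = (-1.222)(168.64/42).

-4.909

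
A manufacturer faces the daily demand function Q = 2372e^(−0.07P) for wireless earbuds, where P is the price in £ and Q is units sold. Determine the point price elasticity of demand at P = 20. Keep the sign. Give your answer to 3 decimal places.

-1.400

At P = 20, Q = 584.928.
dQ/dP = −0.07·2372e^(−0.07P) = −0.07Q = -40.945.
ε = (dQ/dP)(P/Q) = (-40.945)(20/584.928).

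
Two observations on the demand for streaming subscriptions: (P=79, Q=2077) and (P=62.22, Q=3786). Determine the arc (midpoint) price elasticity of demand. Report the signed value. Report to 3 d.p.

ΔQ = 3786 − 2077 = 1709; ΔP = 62.22 − 79 = -16.78.
Midpoints: P̄ = 70.61, Q̄ = 2931.5.
ε = (ΔQ/ΔP)(P̄/Q̄) = (1709/-16.78)(70.61/2931.5).

-2.453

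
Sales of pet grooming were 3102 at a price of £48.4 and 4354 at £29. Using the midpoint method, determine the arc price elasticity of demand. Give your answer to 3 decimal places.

ΔQ = 4354 − 3102 = 1252; ΔP = 29 − 48.4 = -19.4.
Midpoints: P̄ = 38.70, Q̄ = 3728.0.
ε = (ΔQ/ΔP)(P̄/Q̄) = (1252/-19.4)(38.70/3728.0).

-0.670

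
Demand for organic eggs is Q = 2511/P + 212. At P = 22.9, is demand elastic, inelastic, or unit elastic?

inelastic

Q = 321.651, dQ/dP = -4.788.
ε = (dQ/dP)(P/Q) ≈ -0.341.
|ε| = 0.34 < 1.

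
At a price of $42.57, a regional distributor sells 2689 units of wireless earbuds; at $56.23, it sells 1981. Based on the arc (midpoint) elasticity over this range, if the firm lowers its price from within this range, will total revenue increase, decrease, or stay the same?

increase

Arc ε = (-708/13.66)(49.40/2335.0) ≈ -1.097.
|ε| = 1.10 > 1, so demand is elastic. A price cut therefore raises total revenue.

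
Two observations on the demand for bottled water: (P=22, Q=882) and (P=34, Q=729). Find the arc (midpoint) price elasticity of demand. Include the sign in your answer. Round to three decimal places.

-0.443

ΔQ = 729 − 882 = -153; ΔP = 34 − 22 = 12.
Midpoints: P̄ = 28.00, Q̄ = 805.5.
ε = (ΔQ/ΔP)(P̄/Q̄) = (-153/12)(28.00/805.5).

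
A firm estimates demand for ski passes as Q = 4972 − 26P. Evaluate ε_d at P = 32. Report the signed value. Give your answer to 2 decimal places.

At P = 32, Q = 4140.
dQ/dP = −26.
ε = (dQ/dP)(P/Q) = (-26)(32/4140).

-0.20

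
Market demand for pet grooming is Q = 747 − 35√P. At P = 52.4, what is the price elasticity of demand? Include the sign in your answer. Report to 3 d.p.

-0.257

At P = 52.4, Q = 493.643.
dQ/dP = −35/(2√P) = -2.418.
ε = (dQ/dP)(P/Q) = (-2.418)(52.4/493.643).
|ε| < 1, so demand is inelastic at this price.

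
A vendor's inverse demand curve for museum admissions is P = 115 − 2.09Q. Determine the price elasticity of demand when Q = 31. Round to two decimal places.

At Q = 31, P = 115 − 2.09(31) = 50.21.
dP/dQ = −2.09, so dQ/dP = 1/(−2.09) = -0.478.
ε = (dQ/dP)(P/Q) = (-0.478)(50.21/31).

-0.77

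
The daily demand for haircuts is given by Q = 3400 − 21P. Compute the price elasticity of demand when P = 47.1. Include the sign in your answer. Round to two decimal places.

At P = 47.1, Q = 2410.900.
dQ/dP = −21.
ε = (dQ/dP)(P/Q) = (-21)(47.1/2410.900).
|ε| < 1, so demand is inelastic at this price.

-0.41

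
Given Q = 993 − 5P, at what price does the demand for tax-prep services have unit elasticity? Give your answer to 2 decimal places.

99.30

For linear demand Q = a − bP, ε = −bP/(a − bP). |ε| = 1 when bP = a − bP, i.e. P = a/(2b).
P = 993/(2·5) = 993/10 = 99.3000.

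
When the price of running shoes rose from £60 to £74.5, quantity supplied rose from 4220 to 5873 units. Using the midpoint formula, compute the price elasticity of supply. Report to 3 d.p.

1.519

ΔQ = 5873 − 4220 = 1653; ΔP = 74.5 − 60 = 14.5.
Midpoints: P̄ = 67.25, Q̄ = 5046.5.
ε_s = (ΔQ/ΔP)(P̄/Q̄) = (1653/14.5)(67.25/5046.5).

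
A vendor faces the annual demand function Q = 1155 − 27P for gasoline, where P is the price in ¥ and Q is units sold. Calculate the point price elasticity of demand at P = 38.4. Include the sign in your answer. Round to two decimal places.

-8.77

At P = 38.4, Q = 118.200.
dQ/dP = −27.
ε = (dQ/dP)(P/Q) = (-27)(38.4/118.200).
|ε| > 1, so demand is elastic at this price.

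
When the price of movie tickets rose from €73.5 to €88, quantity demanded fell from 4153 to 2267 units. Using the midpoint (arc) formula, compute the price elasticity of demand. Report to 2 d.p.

-3.27

ΔQ = 2267 − 4153 = -1886; ΔP = 88 − 73.5 = 14.5.
Midpoints: P̄ = 80.75, Q̄ = 3210.0.
ε = (ΔQ/ΔP)(P̄/Q̄) = (-1886/14.5)(80.75/3210.0).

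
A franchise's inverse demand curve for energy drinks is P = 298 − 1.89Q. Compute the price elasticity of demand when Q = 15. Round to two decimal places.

At Q = 15, P = 298 − 1.89(15) = 269.65.
dP/dQ = −1.89, so dQ/dP = 1/(−1.89) = -0.529.
ε = (dQ/dP)(P/Q) = (-0.529)(269.65/15).

-9.51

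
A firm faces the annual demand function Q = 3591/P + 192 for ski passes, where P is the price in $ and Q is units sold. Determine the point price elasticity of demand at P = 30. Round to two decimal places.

At P = 30, Q = 311.700.
dQ/dP = −3591/P² = -3.990.
ε = (dQ/dP)(P/Q) = (-3.990)(30/311.700).
|ε| < 1, so demand is inelastic at this price.

-0.38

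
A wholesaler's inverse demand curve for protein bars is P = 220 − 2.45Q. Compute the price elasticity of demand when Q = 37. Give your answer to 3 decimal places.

At Q = 37, P = 220 − 2.45(37) = 129.35.
dP/dQ = −2.45, so dQ/dP = 1/(−2.45) = -0.408.
ε = (dQ/dP)(P/Q) = (-0.408)(129.35/37).

-1.427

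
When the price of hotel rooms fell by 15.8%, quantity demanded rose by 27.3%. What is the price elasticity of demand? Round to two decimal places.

ε = %ΔQ / %ΔP = (27.3)/(-15.8) = -1.728.

-1.73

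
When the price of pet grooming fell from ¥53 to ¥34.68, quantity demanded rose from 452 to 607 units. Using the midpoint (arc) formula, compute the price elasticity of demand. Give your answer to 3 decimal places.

-0.701

ΔQ = 607 − 452 = 155; ΔP = 34.68 − 53 = -18.32.
Midpoints: P̄ = 43.84, Q̄ = 529.5.
ε = (ΔQ/ΔP)(P̄/Q̄) = (155/-18.32)(43.84/529.5).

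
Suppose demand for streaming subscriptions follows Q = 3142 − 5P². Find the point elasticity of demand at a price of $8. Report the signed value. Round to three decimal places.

At P = 8, Q = 2822.
dQ/dP = −10P = -80.
ε = (dQ/dP)(P/Q) = (-80)(8/2822).
|ε| < 1, so demand is inelastic at this price.

-0.227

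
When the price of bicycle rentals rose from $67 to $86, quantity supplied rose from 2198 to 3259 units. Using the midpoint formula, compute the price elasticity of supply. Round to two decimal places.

ΔQ = 3259 − 2198 = 1061; ΔP = 86 − 67 = 19.
Midpoints: P̄ = 76.50, Q̄ = 2728.5.
ε_s = (ΔQ/ΔP)(P̄/Q̄) = (1061/19)(76.50/2728.5).

1.57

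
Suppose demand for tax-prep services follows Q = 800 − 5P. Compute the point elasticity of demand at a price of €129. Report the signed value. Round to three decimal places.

At P = 129, Q = 155.
dQ/dP = −5.
ε = (dQ/dP)(P/Q) = (-5)(129/155).
|ε| > 1, so demand is elastic at this price.

-4.161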